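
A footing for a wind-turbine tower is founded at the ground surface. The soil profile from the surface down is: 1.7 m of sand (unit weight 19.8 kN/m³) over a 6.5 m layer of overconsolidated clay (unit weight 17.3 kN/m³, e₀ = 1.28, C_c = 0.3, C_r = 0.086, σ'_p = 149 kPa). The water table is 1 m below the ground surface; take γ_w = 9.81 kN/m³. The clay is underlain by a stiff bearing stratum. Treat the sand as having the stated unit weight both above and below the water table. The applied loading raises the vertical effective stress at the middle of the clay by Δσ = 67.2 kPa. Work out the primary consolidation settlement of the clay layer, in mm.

Mid-depth of clay below the ground surface: z = 1.7 + 6.5/2 = 4.95 m.
Total vertical stress at mid-clay: σ_v = 19.8×1.7 + 17.3×3.25 = 89.885 kPa.
Pore pressure: u = 9.81×(4.95 − 1) = 38.75 kPa.
Initial effective stress: σ'_0 = σ_v − u = 89.885 − 38.75 = 51.135 kPa.
Final effective stress: σ'_f = 51.135 + 67.2 = 118.34 kPa.
σ'_f = 118.34 ≤ σ'_p = 149 kPa, so the clay remains overconsolidated and only the recompression index applies:
S_c = C_r·H/(1+e₀)·log₁₀(σ'_f/σ'_0) = 0.086×6.5/2.28×log₁₀(118.34/51.135)
    = 0.24518 × 0.36441 = 0.08935 m

S_c ≈ 89.3 mm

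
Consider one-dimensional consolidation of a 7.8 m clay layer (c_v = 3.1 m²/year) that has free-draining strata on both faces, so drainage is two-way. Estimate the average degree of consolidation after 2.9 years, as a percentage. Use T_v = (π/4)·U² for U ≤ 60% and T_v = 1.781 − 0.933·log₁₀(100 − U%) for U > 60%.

Drainage path length: H_d = H/2 = 3.9 m (double drainage).
T_v = c_v·t/H_d² = 3.1×2.9/3.9² = 0.59106.
T_v = 0.59106 corresponds to the U > 60% branch:
U = 1 − 10^((1.781 − T_v)/0.933)/100 = 0.8115

U ≈ 81.1 %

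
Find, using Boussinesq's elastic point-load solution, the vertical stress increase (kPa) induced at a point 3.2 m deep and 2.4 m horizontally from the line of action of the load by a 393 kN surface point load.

Δσ_z ≈ 6 kPa

Boussinesq vertical stress below a point load on an elastic half-space:
Δσ_z = 3P/(2πz²) · [1 + (r/z)²]^(−5/2)
r/z = 2.4/3.2 = 0.75; [1+(r/z)²]^(−5/2) = 0.32768.
Δσ_z = 3×393/(2π×3.2²) × 0.32768 = 18.325 × 0.32768 = 6.005 kPa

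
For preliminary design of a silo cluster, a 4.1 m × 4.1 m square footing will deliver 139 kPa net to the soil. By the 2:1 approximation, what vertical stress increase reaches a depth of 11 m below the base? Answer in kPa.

By the 2:1 method the load spreads at 1 horizontal : 2 vertical, so at depth z the loaded area has grown by z in each plan dimension:
Δσ = qBL/((B+z)(L+z)) = 139×4.1×4.1/((4.1+11)(4.1+11)) = 10.248 kPa

Δσ_z ≈ 10.2 kPa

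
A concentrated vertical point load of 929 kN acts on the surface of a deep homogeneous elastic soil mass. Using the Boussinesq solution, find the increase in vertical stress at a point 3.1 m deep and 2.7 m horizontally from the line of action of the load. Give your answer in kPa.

Δσ_z ≈ 11.3 kPa

Boussinesq vertical stress below a point load on an elastic half-space:
Δσ_z = 3P/(2πz²) · [1 + (r/z)²]^(−5/2)
r/z = 2.7/3.1 = 0.87097; [1+(r/z)²]^(−5/2) = 0.24383.
Δσ_z = 3×929/(2π×3.1²) × 0.24383 = 46.157 × 0.24383 = 11.25 kPa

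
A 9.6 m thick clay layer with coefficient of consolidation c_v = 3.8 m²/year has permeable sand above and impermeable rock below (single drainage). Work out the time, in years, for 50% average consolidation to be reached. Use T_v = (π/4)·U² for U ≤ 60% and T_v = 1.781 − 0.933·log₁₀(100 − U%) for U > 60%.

t ≈ 4.76 years

Drainage path length: H_d = H = 9.6 m (single drainage).
U ≤ 60%: T_v = (π/4)·U² = (π/4)×0.5² = 0.19635.
t = T_v·H_d²/c_v = 0.19635×9.6²/3.8 = 4.762 years.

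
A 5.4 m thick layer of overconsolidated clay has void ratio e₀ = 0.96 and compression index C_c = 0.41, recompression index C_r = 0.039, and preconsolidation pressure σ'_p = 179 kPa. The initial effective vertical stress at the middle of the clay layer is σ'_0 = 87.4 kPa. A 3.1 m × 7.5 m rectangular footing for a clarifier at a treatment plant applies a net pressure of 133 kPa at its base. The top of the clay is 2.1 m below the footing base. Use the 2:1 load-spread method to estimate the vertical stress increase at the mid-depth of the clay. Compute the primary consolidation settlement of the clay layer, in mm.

Mid-depth of clay below the footing base: z = 2.1 + 5.4/2 = 4.8 m.
Stress increase at mid-clay by the 2:1 spreading method:
Δσ = qBL/((B+z)(L+z)) = 133×3.1×7.5/((3.1+4.8)(7.5+4.8)) = 31.823 kPa
Final effective stress: σ'_f = 87.4 + 31.823 = 119.22 kPa.
σ'_f = 119.22 ≤ σ'_p = 179 kPa, so the clay remains overconsolidated and only the recompression index applies:
S_c = C_r·H/(1+e₀)·log₁₀(σ'_f/σ'_0) = 0.039×5.4/1.96×log₁₀(119.22/87.4)
    = 0.10745 × 0.13484 = 0.01449 m

S_c ≈ 14.5 mm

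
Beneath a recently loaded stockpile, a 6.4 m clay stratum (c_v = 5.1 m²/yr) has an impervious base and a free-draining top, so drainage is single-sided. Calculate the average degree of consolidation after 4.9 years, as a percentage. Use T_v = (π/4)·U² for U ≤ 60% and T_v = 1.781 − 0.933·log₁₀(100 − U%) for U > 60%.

U ≈ 82 %

Drainage path length: H_d = H = 6.4 m (single drainage).
T_v = c_v·t/H_d² = 5.1×4.9/6.4² = 0.61011.
T_v = 0.61011 corresponds to the U > 60% branch:
U = 1 − 10^((1.781 − T_v)/0.933)/100 = 0.8201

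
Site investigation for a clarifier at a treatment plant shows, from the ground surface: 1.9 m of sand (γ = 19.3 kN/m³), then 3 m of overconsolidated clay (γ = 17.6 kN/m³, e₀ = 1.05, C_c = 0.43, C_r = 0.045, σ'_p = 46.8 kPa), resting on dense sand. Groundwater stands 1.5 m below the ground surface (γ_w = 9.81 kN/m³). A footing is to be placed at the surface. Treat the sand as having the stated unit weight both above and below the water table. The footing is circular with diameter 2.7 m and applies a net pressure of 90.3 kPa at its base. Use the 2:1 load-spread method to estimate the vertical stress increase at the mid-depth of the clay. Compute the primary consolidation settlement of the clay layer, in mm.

Mid-depth of clay below the ground surface: z = 1.9 + 3/2 = 3.4 m.
Total vertical stress at mid-clay: σ_v = 19.3×1.9 + 17.6×1.5 = 63.07 kPa.
Pore pressure: u = 9.81×(3.4 − 1.5) = 18.639 kPa.
Initial effective stress: σ'_0 = σ_v − u = 63.07 − 18.639 = 44.431 kPa.
Stress increase at mid-clay by the 2:1 spreading method:
Δσ ≈ qD²/(D+z)² = 90.3×2.7²/(2.7+3.4)² = 17.691 kPa
Final effective stress: σ'_f = 44.431 + 17.691 = 62.122 kPa.
σ'_f = 62.122 > σ'_p = 46.8 kPa, so the stress path crosses the preconsolidation pressure — recompression up to σ'_p, then virgin compression beyond:
S_c = H/(1+e₀)·[C_r·log₁₀(σ'_p/σ'_0) + C_c·log₁₀(σ'_f/σ'_p)]
    = 3/2.05 × [0.045×log₁₀(46.8/44.431) + 0.43×log₁₀(62.122/46.8)]
    = 1.4634 × [0.0010152 + 0.05289] = 0.07888 m

S_c ≈ 78.9 mm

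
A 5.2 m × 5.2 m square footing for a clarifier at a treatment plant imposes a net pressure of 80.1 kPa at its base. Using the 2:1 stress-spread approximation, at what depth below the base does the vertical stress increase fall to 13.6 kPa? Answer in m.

z ≈ 7.42 m

2:1 spreading — at depth z the loaded area has grown by z in each plan dimension:
qB²/(B+z)² = Δσ_z ⇒ z = B(√(q/Δσ_z) − 1) = 5.2×(√(80.1/13.6) − 1) = 7.42 m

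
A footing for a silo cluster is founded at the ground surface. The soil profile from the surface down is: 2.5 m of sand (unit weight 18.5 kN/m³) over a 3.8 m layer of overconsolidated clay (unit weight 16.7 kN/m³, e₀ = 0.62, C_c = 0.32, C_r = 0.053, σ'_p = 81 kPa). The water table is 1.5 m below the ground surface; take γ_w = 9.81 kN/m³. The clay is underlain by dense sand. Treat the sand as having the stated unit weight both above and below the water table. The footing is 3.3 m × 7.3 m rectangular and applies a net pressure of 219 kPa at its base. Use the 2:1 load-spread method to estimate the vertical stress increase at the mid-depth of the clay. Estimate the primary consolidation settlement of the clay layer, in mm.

Mid-depth of clay below the ground surface: z = 2.5 + 3.8/2 = 4.4 m.
Total vertical stress at mid-clay: σ_v = 18.5×2.5 + 16.7×1.9 = 77.98 kPa.
Pore pressure: u = 9.81×(4.4 − 1.5) = 28.449 kPa.
Initial effective stress: σ'_0 = σ_v − u = 77.98 − 28.449 = 49.531 kPa.
Stress increase at mid-clay by the 2:1 spreading method:
Δσ = qBL/((B+z)(L+z)) = 219×3.3×7.3/((3.3+4.4)(7.3+4.4)) = 58.56 kPa
Final effective stress: σ'_f = 49.531 + 58.56 = 108.09 kPa.
σ'_f = 108.09 > σ'_p = 81 kPa, so the stress path crosses the preconsolidation pressure — recompression up to σ'_p, then virgin compression beyond:
S_c = H/(1+e₀)·[C_r·log₁₀(σ'_p/σ'_0) + C_c·log₁₀(σ'_f/σ'_p)]
    = 3.8/1.62 × [0.053×log₁₀(81/49.531) + 0.32×log₁₀(108.09/81)]
    = 2.3457 × [0.011321 + 0.040096] = 0.1206 m

S_c ≈ 121 mm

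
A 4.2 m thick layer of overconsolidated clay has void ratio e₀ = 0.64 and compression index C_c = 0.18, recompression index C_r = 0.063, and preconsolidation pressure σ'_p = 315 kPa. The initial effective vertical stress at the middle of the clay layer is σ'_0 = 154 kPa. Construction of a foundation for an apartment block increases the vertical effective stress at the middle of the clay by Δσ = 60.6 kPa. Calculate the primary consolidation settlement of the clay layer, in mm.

Final effective stress: σ'_f = 154 + 60.6 = 214.6 kPa.
σ'_f = 214.6 ≤ σ'_p = 315 kPa, so the clay remains overconsolidated and only the recompression index applies:
S_c = C_r·H/(1+e₀)·log₁₀(σ'_f/σ'_0) = 0.063×4.2/1.64×log₁₀(214.6/154)
    = 0.16134 × 0.14411 = 0.02325 m

S_c ≈ 23.3 mm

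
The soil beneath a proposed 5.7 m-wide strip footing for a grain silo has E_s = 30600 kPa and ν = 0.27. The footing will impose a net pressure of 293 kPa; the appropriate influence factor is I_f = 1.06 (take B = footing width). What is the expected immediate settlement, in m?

S_e ≈ 0.0536 m

Immediate (elastic) settlement: S_e = q·B·(1−ν²)/E_s · I_f.
S_e = 293 × 5.7 × (1 − 0.27²) / 30600 × 1.06
    = 293 × 5.7 × 0.9271 / 30600 × 1.06
    = 0.05364 m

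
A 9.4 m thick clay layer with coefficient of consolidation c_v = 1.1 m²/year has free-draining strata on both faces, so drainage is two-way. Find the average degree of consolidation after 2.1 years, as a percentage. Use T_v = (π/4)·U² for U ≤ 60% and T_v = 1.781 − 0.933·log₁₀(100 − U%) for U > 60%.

Drainage path length: H_d = H/2 = 4.7 m (double drainage).
T_v = c_v·t/H_d² = 1.1×2.1/4.7² = 0.10457.
T_v = 0.10457 corresponds to the U ≤ 60% branch:
U = √(4T_v/π) = 0.3649

U ≈ 36.5 %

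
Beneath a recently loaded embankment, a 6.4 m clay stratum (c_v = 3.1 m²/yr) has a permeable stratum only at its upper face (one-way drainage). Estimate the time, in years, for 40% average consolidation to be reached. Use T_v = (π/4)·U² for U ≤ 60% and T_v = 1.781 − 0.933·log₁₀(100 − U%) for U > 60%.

t ≈ 1.66 years

Drainage path length: H_d = H = 6.4 m (single drainage).
U ≤ 60%: T_v = (π/4)·U² = (π/4)×0.4² = 0.12566.
t = T_v·H_d²/c_v = 0.12566×6.4²/3.1 = 1.66 years.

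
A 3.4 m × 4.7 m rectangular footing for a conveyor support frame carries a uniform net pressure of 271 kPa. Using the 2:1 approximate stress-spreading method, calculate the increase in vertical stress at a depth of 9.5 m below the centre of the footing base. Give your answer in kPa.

By the 2:1 method the load spreads at 1 horizontal : 2 vertical, so at depth z the loaded area has grown by z in each plan dimension:
Δσ = qBL/((B+z)(L+z)) = 271×3.4×4.7/((3.4+9.5)(4.7+9.5)) = 23.641 kPa

Δσ_z ≈ 23.6 kPa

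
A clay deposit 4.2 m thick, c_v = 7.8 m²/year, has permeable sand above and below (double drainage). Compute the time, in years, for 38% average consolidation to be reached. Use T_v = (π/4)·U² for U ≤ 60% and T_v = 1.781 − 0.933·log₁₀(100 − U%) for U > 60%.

Drainage path length: H_d = H/2 = 2.1 m (double drainage).
U ≤ 60%: T_v = (π/4)·U² = (π/4)×0.38² = 0.11341.
t = T_v·H_d²/c_v = 0.11341×2.1²/7.8 = 0.06412 years.

t ≈ 0.0641 years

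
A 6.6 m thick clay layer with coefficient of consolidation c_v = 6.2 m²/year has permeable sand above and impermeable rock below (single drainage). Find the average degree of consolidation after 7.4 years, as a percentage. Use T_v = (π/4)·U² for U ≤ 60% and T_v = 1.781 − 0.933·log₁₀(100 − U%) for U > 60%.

U ≈ 94 %

Drainage path length: H_d = H = 6.6 m (single drainage).
T_v = c_v·t/H_d² = 6.2×7.4/6.6² = 1.0533.
T_v = 1.0533 corresponds to the U > 60% branch:
U = 1 − 10^((1.781 − T_v)/0.933)/100 = 0.9397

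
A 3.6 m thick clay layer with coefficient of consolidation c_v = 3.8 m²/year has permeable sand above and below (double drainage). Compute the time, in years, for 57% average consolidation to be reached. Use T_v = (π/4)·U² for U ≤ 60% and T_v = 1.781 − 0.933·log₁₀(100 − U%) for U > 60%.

t ≈ 0.218 years

Drainage path length: H_d = H/2 = 1.8 m (double drainage).
U ≤ 60%: T_v = (π/4)·U² = (π/4)×0.57² = 0.25518.
t = T_v·H_d²/c_v = 0.25518×1.8²/3.8 = 0.2176 years.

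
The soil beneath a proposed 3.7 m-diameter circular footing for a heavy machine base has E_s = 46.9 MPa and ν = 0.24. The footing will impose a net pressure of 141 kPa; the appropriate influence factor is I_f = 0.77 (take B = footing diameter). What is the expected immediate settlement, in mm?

S_e ≈ 8.07 mm

Immediate (elastic) settlement: S_e = q·B·(1−ν²)/E_s · I_f.
E_s = 46.9 MPa = 46900 kPa.
S_e = 141 × 3.7 × (1 − 0.24²) / 46900 × 0.77
    = 141 × 3.7 × 0.9424 / 46900 × 0.77
    = 0.008072 m = 8.072 mm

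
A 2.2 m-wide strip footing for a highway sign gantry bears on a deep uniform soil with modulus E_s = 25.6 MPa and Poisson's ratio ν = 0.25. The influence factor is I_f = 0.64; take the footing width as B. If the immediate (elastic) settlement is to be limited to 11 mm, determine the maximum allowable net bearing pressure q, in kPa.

E_s = 25.6 MPa = 25600 kPa.
S_e = q·B·(1−ν²)/E_s · I_f  ⇒  q = S_e·E_s / (B·(1−ν²)·I_f).
q = 0.011 × 25600 / (2.2 × 0.9375 × 0.64) = 213.3 kPa

q ≈ 213 kPa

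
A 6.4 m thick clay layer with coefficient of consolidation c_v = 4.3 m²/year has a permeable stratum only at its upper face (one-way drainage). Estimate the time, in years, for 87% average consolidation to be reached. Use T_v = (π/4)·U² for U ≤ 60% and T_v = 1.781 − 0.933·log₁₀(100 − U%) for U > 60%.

Drainage path length: H_d = H = 6.4 m (single drainage).
U > 60%: T_v = 1.781 − 0.933·log₁₀(100 − 87) = 0.74169.
t = T_v·H_d²/c_v = 0.74169×6.4²/4.3 = 7.065 years.

t ≈ 7.07 years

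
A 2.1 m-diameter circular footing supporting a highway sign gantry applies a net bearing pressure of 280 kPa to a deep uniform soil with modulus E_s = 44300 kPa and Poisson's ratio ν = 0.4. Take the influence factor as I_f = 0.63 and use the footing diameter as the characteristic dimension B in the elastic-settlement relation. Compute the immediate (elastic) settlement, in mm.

S_e ≈ 7.02 mm

Immediate (elastic) settlement: S_e = q·B·(1−ν²)/E_s · I_f.
S_e = 280 × 2.1 × (1 − 0.4²) / 44300 × 0.63
    = 280 × 2.1 × 0.84 / 44300 × 0.63
    = 0.007024 m = 7.024 mm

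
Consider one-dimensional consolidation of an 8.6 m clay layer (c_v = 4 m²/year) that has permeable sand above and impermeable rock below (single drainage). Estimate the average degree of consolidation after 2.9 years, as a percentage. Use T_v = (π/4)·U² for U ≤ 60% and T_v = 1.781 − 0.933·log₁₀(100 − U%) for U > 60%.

U ≈ 44.7 %

Drainage path length: H_d = H = 8.6 m (single drainage).
T_v = c_v·t/H_d² = 4×2.9/8.6² = 0.15684.
T_v = 0.15684 corresponds to the U ≤ 60% branch:
U = √(4T_v/π) = 0.4469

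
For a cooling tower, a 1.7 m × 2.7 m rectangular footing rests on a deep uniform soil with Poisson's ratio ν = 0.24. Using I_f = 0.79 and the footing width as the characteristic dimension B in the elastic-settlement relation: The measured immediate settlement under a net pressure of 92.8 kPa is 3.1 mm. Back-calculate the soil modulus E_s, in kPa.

S_e = q·B·(1−ν²)/E_s · I_f  ⇒  E_s = q·B·(1−ν²)·I_f / S_e.
E_s = 92.8 × 1.7 × 0.9424 × 0.79 / 0.0031 = 37890 kPa

E_s ≈ 37900 kPa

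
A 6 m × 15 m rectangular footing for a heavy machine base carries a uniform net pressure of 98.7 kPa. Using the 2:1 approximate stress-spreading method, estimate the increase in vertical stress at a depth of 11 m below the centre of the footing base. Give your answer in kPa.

Δσ_z ≈ 20.1 kPa

By the 2:1 method the load spreads at 1 horizontal : 2 vertical, so at depth z the loaded area has grown by z in each plan dimension:
Δσ = qBL/((B+z)(L+z)) = 98.7×6×15/((6+11)(15+11)) = 20.097 kPa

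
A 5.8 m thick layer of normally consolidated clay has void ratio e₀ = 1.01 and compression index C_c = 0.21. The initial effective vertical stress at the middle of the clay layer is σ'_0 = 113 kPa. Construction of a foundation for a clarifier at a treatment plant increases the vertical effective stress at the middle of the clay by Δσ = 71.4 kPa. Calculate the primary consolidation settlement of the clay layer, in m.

S_c ≈ 0.129 m

Final effective stress: σ'_f = σ'_0 + Δσ = 113 + 71.4 = 184.4 kPa.
Normally consolidated clay, so the full stress increment lies on the virgin compression line:
S_c = C_c·H/(1+e₀)·log₁₀(σ'_f/σ'_0) = 0.21×5.8/(1+1.01)×log₁₀(184.4/113)
    = 0.60597 × 0.21268 = 0.1289 m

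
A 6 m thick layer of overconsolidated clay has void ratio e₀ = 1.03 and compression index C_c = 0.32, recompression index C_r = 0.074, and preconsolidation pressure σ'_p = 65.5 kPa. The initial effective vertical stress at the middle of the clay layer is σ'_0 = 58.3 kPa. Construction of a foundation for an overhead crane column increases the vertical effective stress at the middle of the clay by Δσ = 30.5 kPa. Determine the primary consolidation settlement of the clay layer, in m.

S_c ≈ 0.136 m

Final effective stress: σ'_f = 58.3 + 30.5 = 88.8 kPa.
σ'_f = 88.8 > σ'_p = 65.5 kPa, so the stress path crosses the preconsolidation pressure — recompression up to σ'_p, then virgin compression beyond:
S_c = H/(1+e₀)·[C_r·log₁₀(σ'_p/σ'_0) + C_c·log₁₀(σ'_f/σ'_p)]
    = 6/2.03 × [0.074×log₁₀(65.5/58.3) + 0.32×log₁₀(88.8/65.5)]
    = 2.9557 × [0.0037424 + 0.042295] = 0.1361 m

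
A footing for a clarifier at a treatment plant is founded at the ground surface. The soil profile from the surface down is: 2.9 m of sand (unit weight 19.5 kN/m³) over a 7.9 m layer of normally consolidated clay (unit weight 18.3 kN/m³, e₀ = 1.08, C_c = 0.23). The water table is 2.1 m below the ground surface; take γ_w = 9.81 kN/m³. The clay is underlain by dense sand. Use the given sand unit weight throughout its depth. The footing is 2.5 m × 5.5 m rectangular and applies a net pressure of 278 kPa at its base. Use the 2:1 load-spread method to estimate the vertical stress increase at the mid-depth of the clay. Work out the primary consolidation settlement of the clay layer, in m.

S_c ≈ 0.128 m

Mid-depth of clay below the ground surface: z = 2.9 + 7.9/2 = 6.85 m.
Total vertical stress at mid-clay: σ_v = 19.5×2.9 + 18.3×3.95 = 128.84 kPa.
Pore pressure: u = 9.81×(6.85 − 2.1) = 46.598 kPa.
Initial effective stress: σ'_0 = σ_v − u = 128.84 − 46.598 = 82.242 kPa.
Stress increase at mid-clay by the 2:1 spreading method:
Δσ = qBL/((B+z)(L+z)) = 278×2.5×5.5/((2.5+6.85)(5.5+6.85)) = 33.103 kPa
Final effective stress: σ'_f = σ'_0 + Δσ = 82.242 + 33.103 = 115.34 kPa.
Normally consolidated clay, so the full stress increment lies on the virgin compression line:
S_c = C_c·H/(1+e₀)·log₁₀(σ'_f/σ'_0) = 0.23×7.9/(1+1.08)×log₁₀(115.34/82.242)
    = 0.87356 × 0.14689 = 0.1283 m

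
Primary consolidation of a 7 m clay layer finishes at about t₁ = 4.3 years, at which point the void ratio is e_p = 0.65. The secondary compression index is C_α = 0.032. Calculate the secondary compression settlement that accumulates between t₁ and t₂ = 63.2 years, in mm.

Secondary compression: S_s = C_α·H/(1+e_p)·log₁₀(t₂/t₁)
S_s = 0.032×7/(1+0.65)×log₁₀(63.2/4.3)
    = 0.1358 × 1.167 = 0.1585 m

S_s ≈ 158 mm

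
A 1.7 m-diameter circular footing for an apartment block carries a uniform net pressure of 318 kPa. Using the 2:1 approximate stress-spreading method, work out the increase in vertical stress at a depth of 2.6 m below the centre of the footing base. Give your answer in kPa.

By the 2:1 method the load spreads at 1 horizontal : 2 vertical, so at depth z the loaded area has grown by z in each plan dimension:
Δσ ≈ qD²/(D+z)² = 318×1.7²/(1.7+2.6)² = 49.704 kPa

Δσ_z ≈ 49.7 kPa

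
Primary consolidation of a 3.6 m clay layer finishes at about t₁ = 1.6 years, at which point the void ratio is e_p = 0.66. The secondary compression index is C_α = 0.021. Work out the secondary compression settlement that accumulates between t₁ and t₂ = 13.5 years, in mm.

Secondary compression: S_s = C_α·H/(1+e_p)·log₁₀(t₂/t₁)
S_s = 0.021×3.6/(1+0.66)×log₁₀(13.5/1.6)
    = 0.04554 × 0.9262 = 0.04218 m

S_s ≈ 42.2 mm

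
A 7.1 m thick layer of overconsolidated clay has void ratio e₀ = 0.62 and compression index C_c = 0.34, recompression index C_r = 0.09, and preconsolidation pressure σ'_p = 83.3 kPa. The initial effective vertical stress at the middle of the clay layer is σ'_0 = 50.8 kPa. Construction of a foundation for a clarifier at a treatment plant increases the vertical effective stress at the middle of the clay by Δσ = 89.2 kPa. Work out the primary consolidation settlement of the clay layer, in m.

Final effective stress: σ'_f = 50.8 + 89.2 = 140 kPa.
σ'_f = 140 > σ'_p = 83.3 kPa, so the stress path crosses the preconsolidation pressure — recompression up to σ'_p, then virgin compression beyond:
S_c = H/(1+e₀)·[C_r·log₁₀(σ'_p/σ'_0) + C_c·log₁₀(σ'_f/σ'_p)]
    = 7.1/1.62 × [0.09×log₁₀(83.3/50.8) + 0.34×log₁₀(140/83.3)]
    = 4.3827 × [0.01933 + 0.076664] = 0.4207 m

S_c ≈ 0.421 m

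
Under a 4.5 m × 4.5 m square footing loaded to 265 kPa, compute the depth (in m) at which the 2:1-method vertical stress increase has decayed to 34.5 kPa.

2:1 spreading — at depth z the loaded area has grown by z in each plan dimension:
qB²/(B+z)² = Δσ_z ⇒ z = B(√(q/Δσ_z) − 1) = 4.5×(√(265/34.5) − 1) = 7.972 m

z ≈ 7.97 m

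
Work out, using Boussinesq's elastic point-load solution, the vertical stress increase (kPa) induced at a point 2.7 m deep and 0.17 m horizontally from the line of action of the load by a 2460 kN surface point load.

Δσ_z ≈ 160 kPa

Boussinesq vertical stress below a point load on an elastic half-space:
Δσ_z = 3P/(2πz²) · [1 + (r/z)²]^(−5/2)
r/z = 0.17/2.7 = 0.062963; [1+(r/z)²]^(−5/2) = 0.99016.
Δσ_z = 3×2460/(2π×2.7²) × 0.99016 = 161.12 × 0.99016 = 159.5 kPa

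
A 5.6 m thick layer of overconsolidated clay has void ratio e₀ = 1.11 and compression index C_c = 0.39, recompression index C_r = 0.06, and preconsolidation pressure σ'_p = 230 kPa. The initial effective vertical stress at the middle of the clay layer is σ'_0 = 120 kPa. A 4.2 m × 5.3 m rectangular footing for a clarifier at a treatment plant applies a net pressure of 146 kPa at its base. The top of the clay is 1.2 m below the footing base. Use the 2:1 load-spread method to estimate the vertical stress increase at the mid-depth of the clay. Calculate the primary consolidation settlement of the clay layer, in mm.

S_c ≈ 21 mm

Mid-depth of clay below the footing base: z = 1.2 + 5.6/2 = 4 m.
Stress increase at mid-clay by the 2:1 spreading method:
Δσ = qBL/((B+z)(L+z)) = 146×4.2×5.3/((4.2+4)(5.3+4)) = 42.617 kPa
Final effective stress: σ'_f = 120 + 42.617 = 162.62 kPa.
σ'_f = 162.62 ≤ σ'_p = 230 kPa, so the clay remains overconsolidated and only the recompression index applies:
S_c = C_r·H/(1+e₀)·log₁₀(σ'_f/σ'_0) = 0.06×5.6/2.11×log₁₀(162.62/120)
    = 0.15924 × 0.13199 = 0.02102 m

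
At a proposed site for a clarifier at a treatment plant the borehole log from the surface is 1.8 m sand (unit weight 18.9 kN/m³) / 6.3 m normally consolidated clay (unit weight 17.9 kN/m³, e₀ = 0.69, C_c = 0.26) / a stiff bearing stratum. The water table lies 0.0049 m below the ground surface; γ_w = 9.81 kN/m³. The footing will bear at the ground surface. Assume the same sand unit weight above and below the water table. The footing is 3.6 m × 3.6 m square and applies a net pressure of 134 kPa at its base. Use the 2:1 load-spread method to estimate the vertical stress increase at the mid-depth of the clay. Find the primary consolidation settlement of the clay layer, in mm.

S_c ≈ 189 mm

Mid-depth of clay below the ground surface: z = 1.8 + 6.3/2 = 4.95 m.
Total vertical stress at mid-clay: σ_v = 18.9×1.8 + 17.9×3.15 = 90.405 kPa.
Pore pressure: u = 9.81×(4.95 − 0.0049) = 48.51 kPa.
Initial effective stress: σ'_0 = σ_v − u = 90.405 − 48.51 = 41.895 kPa.
Stress increase at mid-clay by the 2:1 spreading method:
Δσ = qBL/((B+z)(L+z)) = 134×3.6×3.6/((3.6+4.95)(3.6+4.95)) = 23.756 kPa
Final effective stress: σ'_f = σ'_0 + Δσ = 41.895 + 23.756 = 65.651 kPa.
Normally consolidated clay, so the full stress increment lies on the virgin compression line:
S_c = C_c·H/(1+e₀)·log₁₀(σ'_f/σ'_0) = 0.26×6.3/(1+0.69)×log₁₀(65.651/41.895)
    = 0.96923 × 0.19508 = 0.1891 m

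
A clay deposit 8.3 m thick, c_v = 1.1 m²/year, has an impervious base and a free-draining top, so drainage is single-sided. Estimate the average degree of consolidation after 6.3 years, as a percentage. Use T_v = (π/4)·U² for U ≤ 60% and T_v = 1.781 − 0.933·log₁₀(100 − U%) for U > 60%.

Drainage path length: H_d = H = 8.3 m (single drainage).
T_v = c_v·t/H_d² = 1.1×6.3/8.3² = 0.1006.
T_v = 0.1006 corresponds to the U ≤ 60% branch:
U = √(4T_v/π) = 0.3579

U ≈ 35.8 %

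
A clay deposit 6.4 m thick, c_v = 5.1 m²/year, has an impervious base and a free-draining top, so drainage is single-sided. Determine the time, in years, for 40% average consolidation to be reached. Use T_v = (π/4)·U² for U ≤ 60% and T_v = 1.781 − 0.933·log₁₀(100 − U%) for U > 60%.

Drainage path length: H_d = H = 6.4 m (single drainage).
U ≤ 60%: T_v = (π/4)·U² = (π/4)×0.4² = 0.12566.
t = T_v·H_d²/c_v = 0.12566×6.4²/5.1 = 1.009 years.

t ≈ 1.01 years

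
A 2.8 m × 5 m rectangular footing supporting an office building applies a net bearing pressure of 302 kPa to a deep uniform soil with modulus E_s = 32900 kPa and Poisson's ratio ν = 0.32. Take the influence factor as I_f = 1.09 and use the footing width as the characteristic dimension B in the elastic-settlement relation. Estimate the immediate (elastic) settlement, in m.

Immediate (elastic) settlement: S_e = q·B·(1−ν²)/E_s · I_f.
S_e = 302 × 2.8 × (1 − 0.32²) / 32900 × 1.09
    = 302 × 2.8 × 0.8976 / 32900 × 1.09
    = 0.02515 m

S_e ≈ 0.0251 m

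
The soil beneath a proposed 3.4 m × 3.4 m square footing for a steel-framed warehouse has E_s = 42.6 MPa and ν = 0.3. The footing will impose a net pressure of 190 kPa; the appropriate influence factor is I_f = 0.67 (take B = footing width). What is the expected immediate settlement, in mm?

Immediate (elastic) settlement: S_e = q·B·(1−ν²)/E_s · I_f.
E_s = 42.6 MPa = 42600 kPa.
S_e = 190 × 3.4 × (1 − 0.3²) / 42600 × 0.67
    = 190 × 3.4 × 0.91 / 42600 × 0.67
    = 0.009246 m = 9.246 mm

S_e ≈ 9.25 mm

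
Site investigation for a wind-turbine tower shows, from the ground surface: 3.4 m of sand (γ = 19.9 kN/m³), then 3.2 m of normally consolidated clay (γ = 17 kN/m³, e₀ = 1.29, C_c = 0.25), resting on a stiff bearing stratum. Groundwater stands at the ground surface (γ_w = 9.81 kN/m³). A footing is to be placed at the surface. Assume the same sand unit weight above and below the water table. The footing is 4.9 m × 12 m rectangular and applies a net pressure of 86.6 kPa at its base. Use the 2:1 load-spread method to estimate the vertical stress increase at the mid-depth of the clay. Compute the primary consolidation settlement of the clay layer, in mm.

Mid-depth of clay below the ground surface: z = 3.4 + 3.2/2 = 5 m.
Total vertical stress at mid-clay: σ_v = 19.9×3.4 + 17×1.6 = 94.86 kPa.
Pore pressure: u = 9.81×(5 − 0) = 49.05 kPa.
Initial effective stress: σ'_0 = σ_v − u = 94.86 − 49.05 = 45.81 kPa.
Stress increase at mid-clay by the 2:1 spreading method:
Δσ = qBL/((B+z)(L+z)) = 86.6×4.9×12/((4.9+5)(12+5)) = 30.256 kPa
Final effective stress: σ'_f = σ'_0 + Δσ = 45.81 + 30.256 = 76.066 kPa.
Normally consolidated clay, so the full stress increment lies on the virgin compression line:
S_c = C_c·H/(1+e₀)·log₁₀(σ'_f/σ'_0) = 0.25×3.2/(1+1.29)×log₁₀(76.066/45.81)
    = 0.34934 × 0.22023 = 0.07694 m

S_c ≈ 76.9 mm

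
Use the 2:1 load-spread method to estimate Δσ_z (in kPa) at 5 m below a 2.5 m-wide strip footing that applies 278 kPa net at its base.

By the 2:1 method the load spreads at 1 horizontal : 2 vertical, so at depth z the loaded area has grown by z in each plan dimension:
Δσ = qB/(B+z) = 278×2.5/(2.5+5) = 92.667 kPa

Δσ_z ≈ 92.7 kPa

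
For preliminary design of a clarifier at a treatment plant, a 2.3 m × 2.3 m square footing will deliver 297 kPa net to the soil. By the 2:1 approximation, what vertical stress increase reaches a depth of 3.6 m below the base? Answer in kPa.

Δσ_z ≈ 45.1 kPa

By the 2:1 method the load spreads at 1 horizontal : 2 vertical, so at depth z the loaded area has grown by z in each plan dimension:
Δσ = qBL/((B+z)(L+z)) = 297×2.3×2.3/((2.3+3.6)(2.3+3.6)) = 45.134 kPa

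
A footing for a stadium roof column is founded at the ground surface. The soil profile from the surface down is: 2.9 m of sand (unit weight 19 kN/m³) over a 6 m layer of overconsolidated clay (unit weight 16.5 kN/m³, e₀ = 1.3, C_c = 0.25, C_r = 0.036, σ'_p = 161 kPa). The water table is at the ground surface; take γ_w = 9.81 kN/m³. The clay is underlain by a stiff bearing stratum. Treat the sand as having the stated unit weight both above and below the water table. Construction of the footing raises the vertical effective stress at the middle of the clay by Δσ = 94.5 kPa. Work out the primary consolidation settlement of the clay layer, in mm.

Mid-depth of clay below the ground surface: z = 2.9 + 6/2 = 5.9 m.
Total vertical stress at mid-clay: σ_v = 19×2.9 + 16.5×3 = 104.6 kPa.
Pore pressure: u = 9.81×(5.9 − 0) = 57.879 kPa.
Initial effective stress: σ'_0 = σ_v − u = 104.6 − 57.879 = 46.721 kPa.
Final effective stress: σ'_f = 46.721 + 94.5 = 141.22 kPa.
σ'_f = 141.22 ≤ σ'_p = 161 kPa, so the clay remains overconsolidated and only the recompression index applies:
S_c = C_r·H/(1+e₀)·log₁₀(σ'_f/σ'_0) = 0.036×6/2.3×log₁₀(141.22/46.721)
    = 0.093913 × 0.48038 = 0.04511 m

S_c ≈ 45.1 mm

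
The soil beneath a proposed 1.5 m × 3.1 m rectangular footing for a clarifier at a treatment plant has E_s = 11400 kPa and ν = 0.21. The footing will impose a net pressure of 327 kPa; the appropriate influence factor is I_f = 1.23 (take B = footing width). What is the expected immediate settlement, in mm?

Immediate (elastic) settlement: S_e = q·B·(1−ν²)/E_s · I_f.
S_e = 327 × 1.5 × (1 − 0.21²) / 11400 × 1.23
    = 327 × 1.5 × 0.9559 / 11400 × 1.23
    = 0.05059 m = 50.59 mm

S_e ≈ 50.6 mm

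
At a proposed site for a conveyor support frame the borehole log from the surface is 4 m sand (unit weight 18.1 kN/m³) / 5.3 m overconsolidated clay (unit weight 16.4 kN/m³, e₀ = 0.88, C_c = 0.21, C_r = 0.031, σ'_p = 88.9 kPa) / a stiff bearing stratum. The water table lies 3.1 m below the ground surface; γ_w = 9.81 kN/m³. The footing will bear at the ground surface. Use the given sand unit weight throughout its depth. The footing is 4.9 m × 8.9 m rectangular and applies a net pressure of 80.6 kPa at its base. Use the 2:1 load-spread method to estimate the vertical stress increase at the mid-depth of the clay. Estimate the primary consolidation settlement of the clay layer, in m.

S_c ≈ 0.0353 m

Mid-depth of clay below the ground surface: z = 4 + 5.3/2 = 6.65 m.
Total vertical stress at mid-clay: σ_v = 18.1×4 + 16.4×2.65 = 115.86 kPa.
Pore pressure: u = 9.81×(6.65 − 3.1) = 34.825 kPa.
Initial effective stress: σ'_0 = σ_v − u = 115.86 − 34.825 = 81.035 kPa.
Stress increase at mid-clay by the 2:1 spreading method:
Δσ = qBL/((B+z)(L+z)) = 80.6×4.9×8.9/((4.9+6.65)(8.9+6.65)) = 19.571 kPa
Final effective stress: σ'_f = 81.035 + 19.571 = 100.61 kPa.
σ'_f = 100.61 > σ'_p = 88.9 kPa, so the stress path crosses the preconsolidation pressure — recompression up to σ'_p, then virgin compression beyond:
S_c = H/(1+e₀)·[C_r·log₁₀(σ'_p/σ'_0) + C_c·log₁₀(σ'_f/σ'_p)]
    = 5.3/1.88 × [0.031×log₁₀(88.9/81.035) + 0.21×log₁₀(100.61/88.9)]
    = 2.8191 × [0.0012471 + 0.011285] = 0.03533 m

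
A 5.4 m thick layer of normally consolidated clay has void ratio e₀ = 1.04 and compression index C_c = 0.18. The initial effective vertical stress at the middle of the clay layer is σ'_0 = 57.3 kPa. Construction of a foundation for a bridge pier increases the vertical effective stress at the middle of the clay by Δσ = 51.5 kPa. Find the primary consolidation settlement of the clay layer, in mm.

S_c ≈ 133 mm

Final effective stress: σ'_f = σ'_0 + Δσ = 57.3 + 51.5 = 108.8 kPa.
Normally consolidated clay, so the full stress increment lies on the virgin compression line:
S_c = C_c·H/(1+e₀)·log₁₀(σ'_f/σ'_0) = 0.18×5.4/(1+1.04)×log₁₀(108.8/57.3)
    = 0.47647 × 0.27847 = 0.1327 m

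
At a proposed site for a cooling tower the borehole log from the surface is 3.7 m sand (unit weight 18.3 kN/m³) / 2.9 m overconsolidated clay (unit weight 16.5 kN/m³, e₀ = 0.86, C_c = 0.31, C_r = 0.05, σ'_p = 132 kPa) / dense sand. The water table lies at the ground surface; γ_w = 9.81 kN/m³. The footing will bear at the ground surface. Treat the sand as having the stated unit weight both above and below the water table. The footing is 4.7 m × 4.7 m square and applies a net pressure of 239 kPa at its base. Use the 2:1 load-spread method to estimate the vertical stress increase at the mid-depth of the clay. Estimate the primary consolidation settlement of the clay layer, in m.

S_c ≈ 0.0285 m

Mid-depth of clay below the ground surface: z = 3.7 + 2.9/2 = 5.15 m.
Total vertical stress at mid-clay: σ_v = 18.3×3.7 + 16.5×1.45 = 91.635 kPa.
Pore pressure: u = 9.81×(5.15 − 0) = 50.522 kPa.
Initial effective stress: σ'_0 = σ_v − u = 91.635 − 50.522 = 41.113 kPa.
Stress increase at mid-clay by the 2:1 spreading method:
Δσ = qBL/((B+z)(L+z)) = 239×4.7×4.7/((4.7+5.15)(4.7+5.15)) = 54.415 kPa
Final effective stress: σ'_f = 41.113 + 54.415 = 95.528 kPa.
σ'_f = 95.528 ≤ σ'_p = 132 kPa, so the clay remains overconsolidated and only the recompression index applies:
S_c = C_r·H/(1+e₀)·log₁₀(σ'_f/σ'_0) = 0.05×2.9/1.86×log₁₀(95.528/41.113)
    = 0.077955 × 0.36615 = 0.02854 m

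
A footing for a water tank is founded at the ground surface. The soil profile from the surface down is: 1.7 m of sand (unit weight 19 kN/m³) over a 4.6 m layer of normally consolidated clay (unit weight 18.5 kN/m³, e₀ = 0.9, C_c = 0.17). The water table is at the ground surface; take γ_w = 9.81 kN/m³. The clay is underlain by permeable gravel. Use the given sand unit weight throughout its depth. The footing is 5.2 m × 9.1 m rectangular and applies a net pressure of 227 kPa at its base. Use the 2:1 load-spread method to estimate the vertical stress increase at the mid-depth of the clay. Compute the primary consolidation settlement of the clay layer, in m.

S_c ≈ 0.224 m

Mid-depth of clay below the ground surface: z = 1.7 + 4.6/2 = 4 m.
Total vertical stress at mid-clay: σ_v = 19×1.7 + 18.5×2.3 = 74.85 kPa.
Pore pressure: u = 9.81×(4 − 0) = 39.24 kPa.
Initial effective stress: σ'_0 = σ_v − u = 74.85 − 39.24 = 35.61 kPa.
Stress increase at mid-clay by the 2:1 spreading method:
Δσ = qBL/((B+z)(L+z)) = 227×5.2×9.1/((5.2+4)(9.1+4)) = 89.127 kPa
Final effective stress: σ'_f = σ'_0 + Δσ = 35.61 + 89.127 = 124.74 kPa.
Normally consolidated clay, so the full stress increment lies on the virgin compression line:
S_c = C_c·H/(1+e₀)·log₁₀(σ'_f/σ'_0) = 0.17×4.6/(1+0.9)×log₁₀(124.74/35.61)
    = 0.41158 × 0.54443 = 0.2241 m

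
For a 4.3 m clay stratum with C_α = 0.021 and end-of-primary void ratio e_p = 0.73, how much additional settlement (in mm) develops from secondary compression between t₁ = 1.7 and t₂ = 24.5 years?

Secondary compression: S_s = C_α·H/(1+e_p)·log₁₀(t₂/t₁)
S_s = 0.021×4.3/(1+0.73)×log₁₀(24.5/1.7)
    = 0.0522 × 1.159 = 0.06048 m

S_s ≈ 60.5 mm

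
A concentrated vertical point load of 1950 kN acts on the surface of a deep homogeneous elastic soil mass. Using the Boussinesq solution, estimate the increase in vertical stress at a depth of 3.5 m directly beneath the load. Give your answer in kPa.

Δσ_z ≈ 76 kPa

Boussinesq vertical stress below a point load on an elastic half-space:
Δσ_z = 3P/(2πz²) · [1 + (r/z)²]^(−5/2)
r/z = 0/3.5 = 0; [1+(r/z)²]^(−5/2) = 1.
Δσ_z = 3×1950/(2π×3.5²) × 1 = 76.005 × 1 = 76 kPa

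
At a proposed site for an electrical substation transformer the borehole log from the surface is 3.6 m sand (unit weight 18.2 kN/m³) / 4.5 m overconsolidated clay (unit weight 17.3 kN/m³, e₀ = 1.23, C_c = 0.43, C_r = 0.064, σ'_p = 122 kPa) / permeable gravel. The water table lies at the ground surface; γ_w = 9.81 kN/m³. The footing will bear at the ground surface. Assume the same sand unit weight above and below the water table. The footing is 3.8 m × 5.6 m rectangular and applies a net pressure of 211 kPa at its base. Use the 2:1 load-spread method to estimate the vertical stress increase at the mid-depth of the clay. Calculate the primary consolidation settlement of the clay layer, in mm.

Mid-depth of clay below the ground surface: z = 3.6 + 4.5/2 = 5.85 m.
Total vertical stress at mid-clay: σ_v = 18.2×3.6 + 17.3×2.25 = 104.44 kPa.
Pore pressure: u = 9.81×(5.85 − 0) = 57.389 kPa.
Initial effective stress: σ'_0 = σ_v − u = 104.44 − 57.389 = 47.051 kPa.
Stress increase at mid-clay by the 2:1 spreading method:
Δσ = qBL/((B+z)(L+z)) = 211×3.8×5.6/((3.8+5.85)(5.6+5.85)) = 40.637 kPa
Final effective stress: σ'_f = 47.051 + 40.637 = 87.688 kPa.
σ'_f = 87.688 ≤ σ'_p = 122 kPa, so the clay remains overconsolidated and only the recompression index applies:
S_c = C_r·H/(1+e₀)·log₁₀(σ'_f/σ'_0) = 0.064×4.5/2.23×log₁₀(87.688/47.051)
    = 0.12915 × 0.27037 = 0.03492 m

S_c ≈ 34.9 mm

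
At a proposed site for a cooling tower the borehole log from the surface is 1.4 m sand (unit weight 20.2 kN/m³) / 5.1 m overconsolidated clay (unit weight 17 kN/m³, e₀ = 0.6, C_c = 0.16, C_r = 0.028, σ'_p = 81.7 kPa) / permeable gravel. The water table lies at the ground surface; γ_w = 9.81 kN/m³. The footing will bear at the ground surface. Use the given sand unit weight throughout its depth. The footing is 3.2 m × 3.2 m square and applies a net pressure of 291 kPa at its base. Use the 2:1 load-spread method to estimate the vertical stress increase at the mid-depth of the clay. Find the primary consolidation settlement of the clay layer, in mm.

S_c ≈ 59.6 mm

Mid-depth of clay below the ground surface: z = 1.4 + 5.1/2 = 3.95 m.
Total vertical stress at mid-clay: σ_v = 20.2×1.4 + 17×2.55 = 71.63 kPa.
Pore pressure: u = 9.81×(3.95 − 0) = 38.75 kPa.
Initial effective stress: σ'_0 = σ_v − u = 71.63 − 38.75 = 32.88 kPa.
Stress increase at mid-clay by the 2:1 spreading method:
Δσ = qBL/((B+z)(L+z)) = 291×3.2×3.2/((3.2+3.95)(3.2+3.95)) = 58.288 kPa
Final effective stress: σ'_f = 32.88 + 58.288 = 91.168 kPa.
σ'_f = 91.168 > σ'_p = 81.7 kPa, so the stress path crosses the preconsolidation pressure — recompression up to σ'_p, then virgin compression beyond:
S_c = H/(1+e₀)·[C_r·log₁₀(σ'_p/σ'_0) + C_c·log₁₀(σ'_f/σ'_p)]
    = 5.1/1.6 × [0.028×log₁₀(81.7/32.88) + 0.16×log₁₀(91.168/81.7)]
    = 3.1875 × [0.011068 + 0.0076193] = 0.05957 m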